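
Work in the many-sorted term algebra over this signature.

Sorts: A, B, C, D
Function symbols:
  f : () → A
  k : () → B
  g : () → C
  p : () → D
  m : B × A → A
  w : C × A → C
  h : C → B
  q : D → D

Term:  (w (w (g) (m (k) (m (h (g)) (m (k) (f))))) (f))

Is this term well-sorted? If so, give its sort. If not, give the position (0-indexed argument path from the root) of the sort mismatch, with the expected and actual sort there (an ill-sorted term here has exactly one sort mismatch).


well-sorted; sort = C

    (g) : C
      (k) : B
          (g) : C
        (h (g)) : B
          (k) : B
          (f) : A
        (m (k) (f)) : A
      (m (h (g)) (m (k) (f))) : A
    (m (k) (m (h (g)) (m (k) (f)))) : A
  (w (g) (m (k) (m (h (g)) (m (k) (f))))) : C
  (f) : A
(w (w (g) (m (k) (m (h (g)) (m (k) (f))))) (f)) : C


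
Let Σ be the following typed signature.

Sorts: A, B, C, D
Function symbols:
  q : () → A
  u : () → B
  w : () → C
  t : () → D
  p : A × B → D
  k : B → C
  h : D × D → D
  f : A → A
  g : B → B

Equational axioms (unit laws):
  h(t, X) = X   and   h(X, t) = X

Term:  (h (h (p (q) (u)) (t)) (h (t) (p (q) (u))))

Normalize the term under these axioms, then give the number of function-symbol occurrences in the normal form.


1. (h (h (p (q) (u)) (t)) (h (t) (p (q) (u))))  →  (h (p (q) (u)) (h (t) (p (q) (u))))
2. (h (p (q) (u)) (h (t) (p (q) (u))))  →  (h (p (q) (u)) (p (q) (u)))
normal form: (h (p (q) (u)) (p (q) (u)))

size = 7


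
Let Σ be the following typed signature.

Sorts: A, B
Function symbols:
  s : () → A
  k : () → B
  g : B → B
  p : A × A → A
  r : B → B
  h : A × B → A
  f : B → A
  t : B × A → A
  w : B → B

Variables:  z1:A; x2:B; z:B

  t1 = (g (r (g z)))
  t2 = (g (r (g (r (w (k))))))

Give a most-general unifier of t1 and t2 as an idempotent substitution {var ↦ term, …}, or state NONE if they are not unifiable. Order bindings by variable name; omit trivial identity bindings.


{z ↦ (r (w (k)))}


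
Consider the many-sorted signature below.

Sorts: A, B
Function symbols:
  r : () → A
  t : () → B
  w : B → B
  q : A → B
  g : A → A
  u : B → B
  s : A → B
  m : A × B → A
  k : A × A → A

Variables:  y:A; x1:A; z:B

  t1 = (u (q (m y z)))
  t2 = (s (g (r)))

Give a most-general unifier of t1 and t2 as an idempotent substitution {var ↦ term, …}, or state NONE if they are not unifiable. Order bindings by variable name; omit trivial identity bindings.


head clash or occurs-check failure — not unifiable

NONE (not unifiable)


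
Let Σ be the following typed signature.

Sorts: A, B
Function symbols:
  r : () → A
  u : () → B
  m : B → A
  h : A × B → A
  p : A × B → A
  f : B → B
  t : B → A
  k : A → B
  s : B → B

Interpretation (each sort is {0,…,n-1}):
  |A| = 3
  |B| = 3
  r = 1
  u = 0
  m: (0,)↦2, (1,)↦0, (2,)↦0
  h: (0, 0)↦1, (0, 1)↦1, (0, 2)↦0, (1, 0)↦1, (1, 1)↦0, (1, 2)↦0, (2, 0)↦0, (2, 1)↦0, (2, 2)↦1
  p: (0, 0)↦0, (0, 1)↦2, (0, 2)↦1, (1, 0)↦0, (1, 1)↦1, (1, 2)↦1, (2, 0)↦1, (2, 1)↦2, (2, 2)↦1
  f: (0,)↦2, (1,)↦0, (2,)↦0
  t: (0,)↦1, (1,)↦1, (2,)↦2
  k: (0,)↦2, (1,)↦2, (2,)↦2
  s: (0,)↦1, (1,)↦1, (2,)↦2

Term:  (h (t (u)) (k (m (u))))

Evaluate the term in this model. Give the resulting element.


value = 0

  u = 0
  (t (u)) = t(0,) = 1
  u = 0
  (m (u)) = m(0,) = 2
  (k (m (u))) = k(2,) = 2
  (h (t (u)) (k (m (u)))) = h(1, 2) = 0


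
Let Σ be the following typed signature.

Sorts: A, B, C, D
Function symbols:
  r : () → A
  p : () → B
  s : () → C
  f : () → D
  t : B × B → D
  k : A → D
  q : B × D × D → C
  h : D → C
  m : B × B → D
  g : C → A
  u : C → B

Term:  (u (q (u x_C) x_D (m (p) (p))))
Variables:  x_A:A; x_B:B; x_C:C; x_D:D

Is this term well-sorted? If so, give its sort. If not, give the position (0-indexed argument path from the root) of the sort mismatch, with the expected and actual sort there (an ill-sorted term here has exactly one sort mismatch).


      x_C : C
    (u x_C) : B
    x_D : D
      (p) : B
      (p) : B
    (m (p) (p)) : D
  (q (u x_C) x_D (m (p) (p))) : C
(u (q (u x_C) x_D (m (p) (p)))) : B

well-sorted; sort = B


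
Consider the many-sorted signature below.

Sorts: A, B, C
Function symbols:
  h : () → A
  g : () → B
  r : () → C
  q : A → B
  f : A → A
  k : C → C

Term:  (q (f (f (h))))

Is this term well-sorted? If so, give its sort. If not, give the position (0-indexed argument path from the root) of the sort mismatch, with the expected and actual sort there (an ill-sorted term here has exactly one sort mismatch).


well-sorted; sort = B

      (h) : A
    (f (h)) : A
  (f (f (h))) : A
(q (f (f (h)))) : B


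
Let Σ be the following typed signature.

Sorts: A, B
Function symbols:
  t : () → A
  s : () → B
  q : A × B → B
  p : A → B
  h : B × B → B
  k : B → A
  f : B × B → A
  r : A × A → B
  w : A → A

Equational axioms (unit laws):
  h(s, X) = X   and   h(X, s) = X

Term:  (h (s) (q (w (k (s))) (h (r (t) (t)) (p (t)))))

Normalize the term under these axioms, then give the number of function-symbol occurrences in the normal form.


size = 10

1. (h (s) (q (w (k (s))) (h (r (t) (t)) (p (t)))))  →  (q (w (k (s))) (h (r (t) (t)) (p (t))))
normal form: (q (w (k (s))) (h (r (t) (t)) (p (t))))


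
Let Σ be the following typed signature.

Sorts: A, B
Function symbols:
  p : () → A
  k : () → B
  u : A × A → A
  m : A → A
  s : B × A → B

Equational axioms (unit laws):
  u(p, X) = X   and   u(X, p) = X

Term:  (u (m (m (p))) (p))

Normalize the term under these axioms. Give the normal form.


normal form = (m (m (p)))

1. (u (m (m (p))) (p))  →  (m (m (p)))


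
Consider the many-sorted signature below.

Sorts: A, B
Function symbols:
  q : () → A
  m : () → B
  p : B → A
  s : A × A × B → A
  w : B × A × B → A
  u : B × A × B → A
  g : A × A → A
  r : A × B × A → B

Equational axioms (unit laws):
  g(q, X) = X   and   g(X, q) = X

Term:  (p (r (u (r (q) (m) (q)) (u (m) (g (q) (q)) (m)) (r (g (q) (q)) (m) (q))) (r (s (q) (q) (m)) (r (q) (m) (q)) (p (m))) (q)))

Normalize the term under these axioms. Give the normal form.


1. (p (r (u (r (q) (m) (q)) (u (m) (g (q) (q)) (m)) (r (g (q) (q)) (m) (q))) (r (s (q) (q) (m)) (r (q) (m) (q)) (p (m))) (q)))  →  (p (r (u (r (q) (m) (q)) (u (m) (q) (m)) (r (g (q) (q)) (m) (q))) (r (s (q) (q) (m)) (r (q) (m) (q)) (p (m))) (q)))
2. (p (r (u (r (q) (m) (q)) (u (m) (q) (m)) (r (g (q) (q)) (m) (q))) (r (s (q) (q) (m)) (r (q) (m) (q)) (p (m))) (q)))  →  (p (r (u (r (q) (m) (q)) (u (m) (q) (m)) (r (q) (m) (q))) (r (s (q) (q) (m)) (r (q) (m) (q)) (p (m))) (q)))

normal form = (p (r (u (r (q) (m) (q)) (u (m) (q) (m)) (r (q) (m) (q))) (r (s (q) (q) (m)) (r (q) (m) (q)) (p (m))) (q)))


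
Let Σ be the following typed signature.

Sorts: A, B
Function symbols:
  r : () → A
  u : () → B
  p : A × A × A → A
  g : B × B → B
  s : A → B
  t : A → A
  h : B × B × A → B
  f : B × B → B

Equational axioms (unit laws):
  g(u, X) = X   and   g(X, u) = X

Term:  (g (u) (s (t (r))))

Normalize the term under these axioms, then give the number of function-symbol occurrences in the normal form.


1. (g (u) (s (t (r))))  →  (s (t (r)))
normal form: (s (t (r)))

size = 3


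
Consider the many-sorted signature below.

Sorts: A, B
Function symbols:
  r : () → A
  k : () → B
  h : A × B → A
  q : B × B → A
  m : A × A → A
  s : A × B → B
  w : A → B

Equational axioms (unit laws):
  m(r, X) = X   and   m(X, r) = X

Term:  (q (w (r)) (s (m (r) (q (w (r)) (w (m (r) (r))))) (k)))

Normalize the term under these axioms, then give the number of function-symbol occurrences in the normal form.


1. (q (w (r)) (s (m (r) (q (w (r)) (w (m (r) (r))))) (k)))  →  (q (w (r)) (s (q (w (r)) (w (m (r) (r)))) (k)))
2. (q (w (r)) (s (q (w (r)) (w (m (r) (r)))) (k)))  →  (q (w (r)) (s (q (w (r)) (w (r))) (k)))
normal form: (q (w (r)) (s (q (w (r)) (w (r))) (k)))

size = 10


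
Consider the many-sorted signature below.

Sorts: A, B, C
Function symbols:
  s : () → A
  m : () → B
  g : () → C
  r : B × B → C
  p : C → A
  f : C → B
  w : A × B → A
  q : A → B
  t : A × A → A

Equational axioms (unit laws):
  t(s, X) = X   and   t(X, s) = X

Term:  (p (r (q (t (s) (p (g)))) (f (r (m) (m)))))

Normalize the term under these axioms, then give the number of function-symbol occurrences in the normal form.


size = 9

1. (p (r (q (t (s) (p (g)))) (f (r (m) (m)))))  →  (p (r (q (p (g))) (f (r (m) (m)))))
normal form: (p (r (q (p (g))) (f (r (m) (m)))))


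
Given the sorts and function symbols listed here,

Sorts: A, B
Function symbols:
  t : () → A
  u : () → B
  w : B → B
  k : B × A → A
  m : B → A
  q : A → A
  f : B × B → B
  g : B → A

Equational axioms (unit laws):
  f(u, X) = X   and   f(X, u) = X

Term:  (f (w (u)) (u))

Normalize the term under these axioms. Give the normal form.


1. (f (w (u)) (u))  →  (w (u))

normal form = (w (u))


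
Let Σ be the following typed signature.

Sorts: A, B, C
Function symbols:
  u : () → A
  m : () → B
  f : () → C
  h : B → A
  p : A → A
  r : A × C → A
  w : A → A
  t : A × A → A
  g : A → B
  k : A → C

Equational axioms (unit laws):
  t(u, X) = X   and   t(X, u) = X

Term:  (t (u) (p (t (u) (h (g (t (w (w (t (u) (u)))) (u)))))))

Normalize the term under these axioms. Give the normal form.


normal form = (p (h (g (w (w (u))))))

1. (t (u) (p (t (u) (h (g (t (w (w (t (u) (u)))) (u)))))))  →  (p (t (u) (h (g (t (w (w (t (u) (u)))) (u))))))
2. (p (t (u) (h (g (t (w (w (t (u) (u)))) (u))))))  →  (p (h (g (t (w (w (t (u) (u)))) (u)))))
3. (p (h (g (t (w (w (t (u) (u)))) (u)))))  →  (p (h (g (w (w (t (u) (u)))))))
4. (p (h (g (w (w (t (u) (u)))))))  →  (p (h (g (w (w (u))))))


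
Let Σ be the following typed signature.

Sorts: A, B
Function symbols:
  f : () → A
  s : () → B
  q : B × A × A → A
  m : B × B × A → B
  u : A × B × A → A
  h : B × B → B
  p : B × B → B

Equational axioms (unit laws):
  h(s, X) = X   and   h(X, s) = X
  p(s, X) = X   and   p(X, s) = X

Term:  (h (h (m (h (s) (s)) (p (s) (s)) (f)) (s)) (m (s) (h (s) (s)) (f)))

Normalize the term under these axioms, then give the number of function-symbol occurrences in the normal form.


size = 9

1. (h (h (m (h (s) (s)) (p (s) (s)) (f)) (s)) (m (s) (h (s) (s)) (f)))  →  (h (m (h (s) (s)) (p (s) (s)) (f)) (m (s) (h (s) (s)) (f)))
2. (h (m (h (s) (s)) (p (s) (s)) (f)) (m (s) (h (s) (s)) (f)))  →  (h (m (s) (p (s) (s)) (f)) (m (s) (h (s) (s)) (f)))
3. (h (m (s) (p (s) (s)) (f)) (m (s) (h (s) (s)) (f)))  →  (h (m (s) (s) (f)) (m (s) (h (s) (s)) (f)))
4. (h (m (s) (s) (f)) (m (s) (h (s) (s)) (f)))  →  (h (m (s) (s) (f)) (m (s) (s) (f)))
normal form: (h (m (s) (s) (f)) (m (s) (s) (f)))


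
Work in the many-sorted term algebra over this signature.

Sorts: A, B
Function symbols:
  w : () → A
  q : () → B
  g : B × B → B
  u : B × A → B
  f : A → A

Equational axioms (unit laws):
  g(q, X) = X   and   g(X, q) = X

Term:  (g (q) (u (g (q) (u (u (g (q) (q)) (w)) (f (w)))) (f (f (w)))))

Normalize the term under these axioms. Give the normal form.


normal form = (u (u (u (q) (w)) (f (w))) (f (f (w))))

1. (g (q) (u (g (q) (u (u (g (q) (q)) (w)) (f (w)))) (f (f (w)))))  →  (u (g (q) (u (u (g (q) (q)) (w)) (f (w)))) (f (f (w))))
2. (u (g (q) (u (u (g (q) (q)) (w)) (f (w)))) (f (f (w))))  →  (u (u (u (g (q) (q)) (w)) (f (w))) (f (f (w))))
3. (u (u (u (g (q) (q)) (w)) (f (w))) (f (f (w))))  →  (u (u (u (q) (w)) (f (w))) (f (f (w))))


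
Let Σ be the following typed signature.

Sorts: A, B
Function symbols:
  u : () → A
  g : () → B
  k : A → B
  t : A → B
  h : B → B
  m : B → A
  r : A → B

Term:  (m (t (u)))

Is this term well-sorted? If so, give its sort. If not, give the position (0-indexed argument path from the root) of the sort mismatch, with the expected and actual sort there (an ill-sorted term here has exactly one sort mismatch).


well-sorted; sort = A

    (u) : A
  (t (u)) : B
(m (t (u))) : A


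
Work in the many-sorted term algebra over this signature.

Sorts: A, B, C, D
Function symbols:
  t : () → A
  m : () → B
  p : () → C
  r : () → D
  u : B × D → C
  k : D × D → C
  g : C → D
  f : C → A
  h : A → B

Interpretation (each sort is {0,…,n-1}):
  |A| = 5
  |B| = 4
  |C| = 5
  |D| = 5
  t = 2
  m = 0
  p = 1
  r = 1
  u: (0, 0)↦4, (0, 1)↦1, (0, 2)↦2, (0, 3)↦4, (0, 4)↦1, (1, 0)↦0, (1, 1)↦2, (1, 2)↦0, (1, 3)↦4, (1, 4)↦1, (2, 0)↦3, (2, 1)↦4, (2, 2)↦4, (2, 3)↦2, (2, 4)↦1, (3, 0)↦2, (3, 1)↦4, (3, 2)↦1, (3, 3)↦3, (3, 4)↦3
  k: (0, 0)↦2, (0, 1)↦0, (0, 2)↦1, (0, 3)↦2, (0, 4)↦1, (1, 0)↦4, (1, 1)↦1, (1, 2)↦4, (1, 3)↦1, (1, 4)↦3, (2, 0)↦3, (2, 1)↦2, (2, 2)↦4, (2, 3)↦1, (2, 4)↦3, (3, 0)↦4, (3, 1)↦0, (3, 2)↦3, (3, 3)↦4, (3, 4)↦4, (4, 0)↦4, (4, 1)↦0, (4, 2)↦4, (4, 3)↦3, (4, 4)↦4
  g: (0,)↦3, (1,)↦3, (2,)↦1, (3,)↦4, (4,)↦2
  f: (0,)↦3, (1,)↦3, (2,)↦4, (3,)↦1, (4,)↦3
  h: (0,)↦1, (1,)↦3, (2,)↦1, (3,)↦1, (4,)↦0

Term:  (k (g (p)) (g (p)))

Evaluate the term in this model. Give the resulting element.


value = 4

  p = 1
  (g (p)) = g(1,) = 3
  p = 1
  (g (p)) = g(1,) = 3
  (k (g (p)) (g (p))) = k(3, 3) = 4


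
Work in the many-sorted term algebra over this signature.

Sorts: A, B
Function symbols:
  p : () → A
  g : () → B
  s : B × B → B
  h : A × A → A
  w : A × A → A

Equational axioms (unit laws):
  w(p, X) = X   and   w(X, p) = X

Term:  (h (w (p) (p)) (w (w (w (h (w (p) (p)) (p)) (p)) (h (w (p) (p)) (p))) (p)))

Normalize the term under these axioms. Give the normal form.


1. (h (w (p) (p)) (w (w (w (h (w (p) (p)) (p)) (p)) (h (w (p) (p)) (p))) (p)))  →  (h (p) (w (w (w (h (w (p) (p)) (p)) (p)) (h (w (p) (p)) (p))) (p)))
2. (h (p) (w (w (w (h (w (p) (p)) (p)) (p)) (h (w (p) (p)) (p))) (p)))  →  (h (p) (w (w (h (w (p) (p)) (p)) (p)) (h (w (p) (p)) (p))))
3. (h (p) (w (w (h (w (p) (p)) (p)) (p)) (h (w (p) (p)) (p))))  →  (h (p) (w (h (w (p) (p)) (p)) (h (w (p) (p)) (p))))
4. (h (p) (w (h (w (p) (p)) (p)) (h (w (p) (p)) (p))))  →  (h (p) (w (h (p) (p)) (h (w (p) (p)) (p))))
5. (h (p) (w (h (p) (p)) (h (w (p) (p)) (p))))  →  (h (p) (w (h (p) (p)) (h (p) (p))))

normal form = (h (p) (w (h (p) (p)) (h (p) (p))))


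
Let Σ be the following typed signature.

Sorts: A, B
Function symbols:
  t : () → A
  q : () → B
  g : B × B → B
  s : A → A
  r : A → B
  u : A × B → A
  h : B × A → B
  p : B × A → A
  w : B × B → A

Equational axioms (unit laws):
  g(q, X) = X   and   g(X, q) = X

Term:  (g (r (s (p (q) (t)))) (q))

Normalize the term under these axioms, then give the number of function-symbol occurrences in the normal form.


size = 5

1. (g (r (s (p (q) (t)))) (q))  →  (r (s (p (q) (t))))
normal form: (r (s (p (q) (t))))


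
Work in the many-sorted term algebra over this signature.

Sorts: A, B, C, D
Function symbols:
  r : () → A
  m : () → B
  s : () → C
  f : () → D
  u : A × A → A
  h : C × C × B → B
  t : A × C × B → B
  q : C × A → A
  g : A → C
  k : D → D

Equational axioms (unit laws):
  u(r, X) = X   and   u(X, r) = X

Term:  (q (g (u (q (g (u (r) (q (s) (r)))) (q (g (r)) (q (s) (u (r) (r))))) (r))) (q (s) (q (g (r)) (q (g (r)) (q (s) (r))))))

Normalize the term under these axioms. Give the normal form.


1. (q (g (u (q (g (u (r) (q (s) (r)))) (q (g (r)) (q (s) (u (r) (r))))) (r))) (q (s) (q (g (r)) (q (g (r)) (q (s) (r))))))  →  (q (g (q (g (u (r) (q (s) (r)))) (q (g (r)) (q (s) (u (r) (r)))))) (q (s) (q (g (r)) (q (g (r)) (q (s) (r))))))
2. (q (g (q (g (u (r) (q (s) (r)))) (q (g (r)) (q (s) (u (r) (r)))))) (q (s) (q (g (r)) (q (g (r)) (q (s) (r))))))  →  (q (g (q (g (q (s) (r))) (q (g (r)) (q (s) (u (r) (r)))))) (q (s) (q (g (r)) (q (g (r)) (q (s) (r))))))
3. (q (g (q (g (q (s) (r))) (q (g (r)) (q (s) (u (r) (r)))))) (q (s) (q (g (r)) (q (g (r)) (q (s) (r))))))  →  (q (g (q (g (q (s) (r))) (q (g (r)) (q (s) (r))))) (q (s) (q (g (r)) (q (g (r)) (q (s) (r))))))

normal form = (q (g (q (g (q (s) (r))) (q (g (r)) (q (s) (r))))) (q (s) (q (g (r)) (q (g (r)) (q (s) (r))))))


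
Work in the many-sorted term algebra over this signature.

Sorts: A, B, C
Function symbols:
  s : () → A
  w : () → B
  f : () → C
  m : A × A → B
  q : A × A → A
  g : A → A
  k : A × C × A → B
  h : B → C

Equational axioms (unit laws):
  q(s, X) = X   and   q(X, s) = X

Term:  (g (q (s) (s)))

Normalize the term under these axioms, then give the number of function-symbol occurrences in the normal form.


size = 2

1. (g (q (s) (s)))  →  (g (s))
normal form: (g (s))


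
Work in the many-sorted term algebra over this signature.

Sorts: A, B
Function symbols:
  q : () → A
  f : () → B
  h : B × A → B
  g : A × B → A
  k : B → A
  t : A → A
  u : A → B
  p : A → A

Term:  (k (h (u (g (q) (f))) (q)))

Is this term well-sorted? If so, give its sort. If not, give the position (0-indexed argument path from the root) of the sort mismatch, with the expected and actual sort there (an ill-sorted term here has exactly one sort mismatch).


well-sorted; sort = A

        (q) : A
        (f) : B
      (g (q) (f)) : A
    (u (g (q) (f))) : B
    (q) : A
  (h (u (g (q) (f))) (q)) : B
(k (h (u (g (q) (f))) (q))) : A


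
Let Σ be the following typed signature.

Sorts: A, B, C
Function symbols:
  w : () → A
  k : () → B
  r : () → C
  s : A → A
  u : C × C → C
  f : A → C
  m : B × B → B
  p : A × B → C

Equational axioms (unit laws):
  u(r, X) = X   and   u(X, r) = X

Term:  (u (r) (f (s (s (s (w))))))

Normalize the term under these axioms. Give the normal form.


normal form = (f (s (s (s (w)))))

1. (u (r) (f (s (s (s (w))))))  →  (f (s (s (s (w)))))


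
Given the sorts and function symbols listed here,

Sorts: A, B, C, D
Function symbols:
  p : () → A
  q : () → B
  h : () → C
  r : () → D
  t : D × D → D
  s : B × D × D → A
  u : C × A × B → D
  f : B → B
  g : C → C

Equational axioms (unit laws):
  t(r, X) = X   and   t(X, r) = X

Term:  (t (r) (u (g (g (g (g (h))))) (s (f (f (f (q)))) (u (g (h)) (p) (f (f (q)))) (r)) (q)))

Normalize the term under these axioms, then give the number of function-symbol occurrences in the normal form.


size = 20

1. (t (r) (u (g (g (g (g (h))))) (s (f (f (f (q)))) (u (g (h)) (p) (f (f (q)))) (r)) (q)))  →  (u (g (g (g (g (h))))) (s (f (f (f (q)))) (u (g (h)) (p) (f (f (q)))) (r)) (q))
normal form: (u (g (g (g (g (h))))) (s (f (f (f (q)))) (u (g (h)) (p) (f (f (q)))) (r)) (q))


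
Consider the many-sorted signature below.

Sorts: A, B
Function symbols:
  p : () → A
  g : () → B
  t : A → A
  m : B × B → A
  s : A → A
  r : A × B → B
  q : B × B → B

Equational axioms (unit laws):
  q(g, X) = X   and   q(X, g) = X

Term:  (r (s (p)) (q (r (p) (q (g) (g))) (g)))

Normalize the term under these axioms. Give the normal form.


1. (r (s (p)) (q (r (p) (q (g) (g))) (g)))  →  (r (s (p)) (r (p) (q (g) (g))))
2. (r (s (p)) (r (p) (q (g) (g))))  →  (r (s (p)) (r (p) (g)))

normal form = (r (s (p)) (r (p) (g)))


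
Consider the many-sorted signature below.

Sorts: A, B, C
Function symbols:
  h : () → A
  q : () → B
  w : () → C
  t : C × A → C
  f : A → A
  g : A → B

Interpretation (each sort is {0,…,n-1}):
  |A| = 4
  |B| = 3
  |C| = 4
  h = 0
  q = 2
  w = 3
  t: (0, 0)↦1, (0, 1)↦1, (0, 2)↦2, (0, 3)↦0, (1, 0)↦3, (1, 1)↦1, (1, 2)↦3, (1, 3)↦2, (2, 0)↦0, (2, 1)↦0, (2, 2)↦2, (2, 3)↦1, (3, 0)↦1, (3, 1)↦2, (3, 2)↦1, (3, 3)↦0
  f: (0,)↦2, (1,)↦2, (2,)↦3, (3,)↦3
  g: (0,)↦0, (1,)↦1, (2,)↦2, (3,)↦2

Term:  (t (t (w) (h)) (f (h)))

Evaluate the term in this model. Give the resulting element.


value = 3

  w = 3
  h = 0
  (t (w) (h)) = t(3, 0) = 1
  h = 0
  (f (h)) = f(0,) = 2
  (t (t (w) (h)) (f (h))) = t(1, 2) = 3


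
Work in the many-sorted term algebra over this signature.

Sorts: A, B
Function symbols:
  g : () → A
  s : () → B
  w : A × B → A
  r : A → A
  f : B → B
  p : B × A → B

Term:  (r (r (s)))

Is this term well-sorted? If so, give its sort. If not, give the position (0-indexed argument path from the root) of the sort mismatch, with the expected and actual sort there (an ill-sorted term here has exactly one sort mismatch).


ill-sorted at position [0, 0]: expected A, got B

    (s) : B
  (r (s)) : ✗ arg 0 at [0, 0] has sort B, expected A


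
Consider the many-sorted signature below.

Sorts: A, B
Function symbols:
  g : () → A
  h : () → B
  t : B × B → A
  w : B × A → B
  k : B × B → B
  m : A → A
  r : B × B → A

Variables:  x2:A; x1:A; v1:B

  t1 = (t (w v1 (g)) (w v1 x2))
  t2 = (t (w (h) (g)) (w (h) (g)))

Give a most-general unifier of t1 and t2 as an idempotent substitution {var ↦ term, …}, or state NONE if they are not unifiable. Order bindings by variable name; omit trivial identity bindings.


{v1 ↦ (h), x2 ↦ (g)}


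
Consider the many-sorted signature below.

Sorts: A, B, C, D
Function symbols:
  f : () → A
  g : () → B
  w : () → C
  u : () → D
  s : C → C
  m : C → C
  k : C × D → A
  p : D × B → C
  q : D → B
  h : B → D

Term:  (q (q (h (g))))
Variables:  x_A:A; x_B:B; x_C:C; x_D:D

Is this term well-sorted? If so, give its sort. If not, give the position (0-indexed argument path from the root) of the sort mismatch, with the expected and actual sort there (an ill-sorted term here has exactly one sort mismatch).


      (g) : B
    (h (g)) : D
  (q (h (g))) : B
(q (q (h (g)))) : ✗ arg 0 at [0] has sort B, expected D

ill-sorted at position [0]: expected D, got B


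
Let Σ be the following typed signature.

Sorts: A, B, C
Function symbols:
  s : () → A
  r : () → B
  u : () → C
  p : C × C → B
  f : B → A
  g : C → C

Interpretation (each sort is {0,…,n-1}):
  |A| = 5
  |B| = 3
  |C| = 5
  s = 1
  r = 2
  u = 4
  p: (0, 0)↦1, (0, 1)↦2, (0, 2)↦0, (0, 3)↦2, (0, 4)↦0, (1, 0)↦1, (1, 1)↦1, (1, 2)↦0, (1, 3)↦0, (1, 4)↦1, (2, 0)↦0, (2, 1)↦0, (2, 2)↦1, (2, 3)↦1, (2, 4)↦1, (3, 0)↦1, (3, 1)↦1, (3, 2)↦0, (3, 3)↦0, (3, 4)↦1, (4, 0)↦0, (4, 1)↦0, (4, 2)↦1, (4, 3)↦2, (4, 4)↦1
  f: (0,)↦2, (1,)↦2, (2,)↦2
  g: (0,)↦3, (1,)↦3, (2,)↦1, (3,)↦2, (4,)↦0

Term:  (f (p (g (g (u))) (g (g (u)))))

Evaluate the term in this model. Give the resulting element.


value = 2

  u = 4
  (g (u)) = g(4,) = 0
  (g (g (u))) = g(0,) = 3
  u = 4
  (g (u)) = g(4,) = 0
  (g (g (u))) = g(0,) = 3
  (p (g (g (u))) (g (g (u)))) = p(3, 3) = 0
  (f (p (g (g (u))) (g (g (u))))) = f(0,) = 2


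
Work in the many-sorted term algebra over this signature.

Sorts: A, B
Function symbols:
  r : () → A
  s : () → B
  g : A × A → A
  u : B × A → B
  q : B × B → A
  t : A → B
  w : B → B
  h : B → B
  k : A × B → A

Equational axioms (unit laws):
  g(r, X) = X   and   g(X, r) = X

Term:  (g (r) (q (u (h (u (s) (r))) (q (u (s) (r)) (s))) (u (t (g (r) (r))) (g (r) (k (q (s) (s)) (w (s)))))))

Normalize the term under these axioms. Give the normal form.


1. (g (r) (q (u (h (u (s) (r))) (q (u (s) (r)) (s))) (u (t (g (r) (r))) (g (r) (k (q (s) (s)) (w (s)))))))  →  (q (u (h (u (s) (r))) (q (u (s) (r)) (s))) (u (t (g (r) (r))) (g (r) (k (q (s) (s)) (w (s))))))
2. (q (u (h (u (s) (r))) (q (u (s) (r)) (s))) (u (t (g (r) (r))) (g (r) (k (q (s) (s)) (w (s))))))  →  (q (u (h (u (s) (r))) (q (u (s) (r)) (s))) (u (t (r)) (g (r) (k (q (s) (s)) (w (s))))))
3. (q (u (h (u (s) (r))) (q (u (s) (r)) (s))) (u (t (r)) (g (r) (k (q (s) (s)) (w (s))))))  →  (q (u (h (u (s) (r))) (q (u (s) (r)) (s))) (u (t (r)) (k (q (s) (s)) (w (s)))))

normal form = (q (u (h (u (s) (r))) (q (u (s) (r)) (s))) (u (t (r)) (k (q (s) (s)) (w (s)))))


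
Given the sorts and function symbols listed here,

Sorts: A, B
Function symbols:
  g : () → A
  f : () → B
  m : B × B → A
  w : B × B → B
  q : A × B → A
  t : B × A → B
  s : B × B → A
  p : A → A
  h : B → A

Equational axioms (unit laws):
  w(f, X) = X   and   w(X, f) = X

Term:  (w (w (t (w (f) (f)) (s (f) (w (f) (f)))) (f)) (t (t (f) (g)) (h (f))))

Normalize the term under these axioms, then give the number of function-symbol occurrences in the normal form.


1. (w (w (t (w (f) (f)) (s (f) (w (f) (f)))) (f)) (t (t (f) (g)) (h (f))))  →  (w (t (w (f) (f)) (s (f) (w (f) (f)))) (t (t (f) (g)) (h (f))))
2. (w (t (w (f) (f)) (s (f) (w (f) (f)))) (t (t (f) (g)) (h (f))))  →  (w (t (f) (s (f) (w (f) (f)))) (t (t (f) (g)) (h (f))))
3. (w (t (f) (s (f) (w (f) (f)))) (t (t (f) (g)) (h (f))))  →  (w (t (f) (s (f) (f))) (t (t (f) (g)) (h (f))))
normal form: (w (t (f) (s (f) (f))) (t (t (f) (g)) (h (f))))

size = 12


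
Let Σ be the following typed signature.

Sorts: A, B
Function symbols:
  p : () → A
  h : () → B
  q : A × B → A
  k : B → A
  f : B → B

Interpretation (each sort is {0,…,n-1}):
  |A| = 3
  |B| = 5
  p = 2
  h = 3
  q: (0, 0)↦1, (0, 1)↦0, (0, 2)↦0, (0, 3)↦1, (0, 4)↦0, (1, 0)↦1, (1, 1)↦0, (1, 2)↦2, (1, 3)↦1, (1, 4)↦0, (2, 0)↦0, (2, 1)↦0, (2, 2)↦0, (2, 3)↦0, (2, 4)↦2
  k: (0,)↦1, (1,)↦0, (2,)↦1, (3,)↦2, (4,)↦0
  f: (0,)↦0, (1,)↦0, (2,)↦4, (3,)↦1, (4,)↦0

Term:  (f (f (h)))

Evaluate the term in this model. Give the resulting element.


  h = 3
  (f (h)) = f(3,) = 1
  (f (f (h))) = f(1,) = 0

value = 0


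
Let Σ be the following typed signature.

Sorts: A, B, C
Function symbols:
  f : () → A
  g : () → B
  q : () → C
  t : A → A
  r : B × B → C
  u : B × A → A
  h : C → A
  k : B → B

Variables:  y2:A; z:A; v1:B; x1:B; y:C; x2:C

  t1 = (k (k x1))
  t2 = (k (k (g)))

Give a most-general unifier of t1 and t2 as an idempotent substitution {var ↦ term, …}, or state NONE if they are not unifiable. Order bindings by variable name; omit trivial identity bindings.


{x1 ↦ (g)}


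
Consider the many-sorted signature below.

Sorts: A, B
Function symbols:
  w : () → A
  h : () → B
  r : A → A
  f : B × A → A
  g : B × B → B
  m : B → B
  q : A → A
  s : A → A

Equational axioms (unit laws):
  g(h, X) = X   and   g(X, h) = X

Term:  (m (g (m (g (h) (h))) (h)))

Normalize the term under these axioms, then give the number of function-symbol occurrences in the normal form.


size = 3

1. (m (g (m (g (h) (h))) (h)))  →  (m (m (g (h) (h))))
2. (m (m (g (h) (h))))  →  (m (m (h)))
normal form: (m (m (h)))


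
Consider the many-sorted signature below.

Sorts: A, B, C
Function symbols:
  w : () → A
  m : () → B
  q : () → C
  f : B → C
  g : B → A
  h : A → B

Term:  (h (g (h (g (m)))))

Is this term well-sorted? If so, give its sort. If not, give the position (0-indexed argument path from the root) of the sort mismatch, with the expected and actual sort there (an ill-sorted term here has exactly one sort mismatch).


well-sorted; sort = B

        (m) : B
      (g (m)) : A
    (h (g (m))) : B
  (g (h (g (m)))) : A
(h (g (h (g (m))))) : B


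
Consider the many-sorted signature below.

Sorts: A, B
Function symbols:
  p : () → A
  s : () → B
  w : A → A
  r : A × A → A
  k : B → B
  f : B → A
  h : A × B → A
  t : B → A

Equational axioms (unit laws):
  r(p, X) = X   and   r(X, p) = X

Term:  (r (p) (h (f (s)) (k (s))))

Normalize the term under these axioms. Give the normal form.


1. (r (p) (h (f (s)) (k (s))))  →  (h (f (s)) (k (s)))

normal form = (h (f (s)) (k (s)))


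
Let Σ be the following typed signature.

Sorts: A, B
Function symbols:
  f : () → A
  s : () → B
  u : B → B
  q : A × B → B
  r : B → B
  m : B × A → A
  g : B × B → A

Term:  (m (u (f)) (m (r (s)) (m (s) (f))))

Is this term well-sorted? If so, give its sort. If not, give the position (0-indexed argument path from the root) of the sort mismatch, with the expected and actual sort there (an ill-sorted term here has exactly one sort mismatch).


    (f) : A
  (u (f)) : ✗ arg 0 at [0, 0] has sort A, expected B
      (s) : B
    (r (s)) : B
      (s) : B
      (f) : A
    (m (s) (f)) : A
  (m (r (s)) (m (s) (f))) : A

ill-sorted at position [0, 0]: expected B, got A


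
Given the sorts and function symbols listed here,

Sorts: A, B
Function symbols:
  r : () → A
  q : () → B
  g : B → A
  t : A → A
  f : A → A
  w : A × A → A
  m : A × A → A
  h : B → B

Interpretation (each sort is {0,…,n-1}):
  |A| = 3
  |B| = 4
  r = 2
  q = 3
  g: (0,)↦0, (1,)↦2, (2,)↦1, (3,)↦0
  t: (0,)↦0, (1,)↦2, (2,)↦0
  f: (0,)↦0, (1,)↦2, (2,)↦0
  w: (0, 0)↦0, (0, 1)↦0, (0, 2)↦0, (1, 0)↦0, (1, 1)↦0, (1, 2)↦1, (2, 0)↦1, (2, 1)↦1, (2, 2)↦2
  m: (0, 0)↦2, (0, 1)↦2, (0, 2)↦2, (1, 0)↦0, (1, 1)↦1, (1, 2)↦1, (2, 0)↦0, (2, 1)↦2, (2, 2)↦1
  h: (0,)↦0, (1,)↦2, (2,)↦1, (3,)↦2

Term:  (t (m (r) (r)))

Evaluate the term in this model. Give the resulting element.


value = 2

  r = 2
  r = 2
  (m (r) (r)) = m(2, 2) = 1
  (t (m (r) (r))) = t(1,) = 2


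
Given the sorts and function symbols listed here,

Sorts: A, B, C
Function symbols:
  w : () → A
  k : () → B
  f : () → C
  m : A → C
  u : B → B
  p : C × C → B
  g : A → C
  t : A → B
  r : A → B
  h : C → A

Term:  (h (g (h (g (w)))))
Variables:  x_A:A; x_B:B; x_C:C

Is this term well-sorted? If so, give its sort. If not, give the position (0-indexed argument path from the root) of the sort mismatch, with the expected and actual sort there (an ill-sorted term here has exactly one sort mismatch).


        (w) : A
      (g (w)) : C
    (h (g (w))) : A
  (g (h (g (w)))) : C
(h (g (h (g (w))))) : A

well-sorted; sort = A


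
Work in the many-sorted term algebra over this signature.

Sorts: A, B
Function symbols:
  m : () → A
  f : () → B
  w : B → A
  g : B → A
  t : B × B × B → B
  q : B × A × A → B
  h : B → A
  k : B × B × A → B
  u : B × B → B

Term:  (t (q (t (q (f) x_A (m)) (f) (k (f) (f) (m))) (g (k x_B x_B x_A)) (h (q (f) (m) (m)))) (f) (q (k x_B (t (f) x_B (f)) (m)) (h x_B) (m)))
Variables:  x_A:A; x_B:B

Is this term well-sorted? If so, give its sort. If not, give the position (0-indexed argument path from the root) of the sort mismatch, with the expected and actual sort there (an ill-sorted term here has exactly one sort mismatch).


well-sorted; sort = B

        (f) : B
        x_A : A
        (m) : A
      (q (f) x_A (m)) : B
      (f) : B
        (f) : B
        (f) : B
        (m) : A
      (k (f) (f) (m)) : B
    (t (q (f) x_A (m)) (f) (k (f) (f) (m))) : B
        x_B : B
        x_B : B
        x_A : A
      (k x_B x_B x_A) : B
    (g (k x_B x_B x_A)) : A
        (f) : B
        (m) : A
        (m) : A
      (q (f) (m) (m)) : B
    (h (q (f) (m) (m))) : A
  (q (t (q (f) x_A (m)) (f) (k (f) (f) (m))) (g (k x_B x_B x_A)) (h (q (f) (m) (m)))) : B
  (f) : B
      x_B : B
        (f) : B
        x_B : B
        (f) : B
      (t (f) x_B (f)) : B
      (m) : A
    (k x_B (t (f) x_B (f)) (m)) : B
      x_B : B
    (h x_B) : A
    (m) : A
  (q (k x_B (t (f) x_B (f)) (m)) (h x_B) (m)) : B
(t (q (t (q (f) x_A (m)) (f) (k (f) (f) (m))) (g (k x_B x_B x_A)) (h (q (f) (m) (m)))) (f) (q (k x_B (t (f) x_B (f)) (m)) (h x_B) (m))) : B


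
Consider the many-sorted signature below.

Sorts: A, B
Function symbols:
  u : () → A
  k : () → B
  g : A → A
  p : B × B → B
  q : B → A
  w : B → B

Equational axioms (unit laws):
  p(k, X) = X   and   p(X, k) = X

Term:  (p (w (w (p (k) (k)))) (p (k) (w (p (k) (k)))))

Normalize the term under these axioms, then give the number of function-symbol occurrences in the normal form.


1. (p (w (w (p (k) (k)))) (p (k) (w (p (k) (k)))))  →  (p (w (w (k))) (p (k) (w (p (k) (k)))))
2. (p (w (w (k))) (p (k) (w (p (k) (k)))))  →  (p (w (w (k))) (w (p (k) (k))))
3. (p (w (w (k))) (w (p (k) (k))))  →  (p (w (w (k))) (w (k)))
normal form: (p (w (w (k))) (w (k)))

size = 6


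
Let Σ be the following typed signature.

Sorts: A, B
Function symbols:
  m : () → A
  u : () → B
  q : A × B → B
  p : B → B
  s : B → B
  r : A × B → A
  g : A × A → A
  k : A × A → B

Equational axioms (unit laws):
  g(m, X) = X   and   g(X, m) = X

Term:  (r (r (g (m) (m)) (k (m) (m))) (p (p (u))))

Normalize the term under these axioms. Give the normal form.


1. (r (r (g (m) (m)) (k (m) (m))) (p (p (u))))  →  (r (r (m) (k (m) (m))) (p (p (u))))

normal form = (r (r (m) (k (m) (m))) (p (p (u))))


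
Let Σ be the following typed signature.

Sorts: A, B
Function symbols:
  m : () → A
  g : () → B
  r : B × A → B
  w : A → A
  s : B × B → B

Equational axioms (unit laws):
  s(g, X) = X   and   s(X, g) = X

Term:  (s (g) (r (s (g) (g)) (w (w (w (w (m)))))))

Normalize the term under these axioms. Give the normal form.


normal form = (r (g) (w (w (w (w (m))))))

1. (s (g) (r (s (g) (g)) (w (w (w (w (m)))))))  →  (r (s (g) (g)) (w (w (w (w (m))))))
2. (r (s (g) (g)) (w (w (w (w (m))))))  →  (r (g) (w (w (w (w (m))))))


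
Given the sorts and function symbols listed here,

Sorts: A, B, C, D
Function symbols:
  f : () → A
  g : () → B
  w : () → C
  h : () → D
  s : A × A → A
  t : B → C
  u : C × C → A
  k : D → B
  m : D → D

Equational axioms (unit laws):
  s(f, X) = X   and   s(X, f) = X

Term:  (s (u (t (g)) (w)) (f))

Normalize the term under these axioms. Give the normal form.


normal form = (u (t (g)) (w))

1. (s (u (t (g)) (w)) (f))  →  (u (t (g)) (w))


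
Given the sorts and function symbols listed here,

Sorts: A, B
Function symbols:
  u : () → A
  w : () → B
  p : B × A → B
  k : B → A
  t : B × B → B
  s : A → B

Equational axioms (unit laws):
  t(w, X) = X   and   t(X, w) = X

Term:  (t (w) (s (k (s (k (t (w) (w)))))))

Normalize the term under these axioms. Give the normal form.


1. (t (w) (s (k (s (k (t (w) (w)))))))  →  (s (k (s (k (t (w) (w))))))
2. (s (k (s (k (t (w) (w))))))  →  (s (k (s (k (w)))))

normal form = (s (k (s (k (w)))))


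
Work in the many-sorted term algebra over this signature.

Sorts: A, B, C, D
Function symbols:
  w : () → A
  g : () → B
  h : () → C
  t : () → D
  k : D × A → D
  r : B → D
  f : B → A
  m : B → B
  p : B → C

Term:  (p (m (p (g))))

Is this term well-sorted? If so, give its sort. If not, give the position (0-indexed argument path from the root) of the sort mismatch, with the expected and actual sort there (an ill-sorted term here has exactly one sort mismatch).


      (g) : B
    (p (g)) : C
  (m (p (g))) : ✗ arg 0 at [0, 0] has sort C, expected B

ill-sorted at position [0, 0]: expected B, got C


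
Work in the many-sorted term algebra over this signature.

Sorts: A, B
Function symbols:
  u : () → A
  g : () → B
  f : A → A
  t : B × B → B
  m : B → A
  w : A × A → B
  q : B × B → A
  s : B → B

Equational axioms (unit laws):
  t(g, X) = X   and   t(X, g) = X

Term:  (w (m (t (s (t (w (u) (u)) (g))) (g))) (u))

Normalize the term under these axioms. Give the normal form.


1. (w (m (t (s (t (w (u) (u)) (g))) (g))) (u))  →  (w (m (s (t (w (u) (u)) (g)))) (u))
2. (w (m (s (t (w (u) (u)) (g)))) (u))  →  (w (m (s (w (u) (u)))) (u))

normal form = (w (m (s (w (u) (u)))) (u))


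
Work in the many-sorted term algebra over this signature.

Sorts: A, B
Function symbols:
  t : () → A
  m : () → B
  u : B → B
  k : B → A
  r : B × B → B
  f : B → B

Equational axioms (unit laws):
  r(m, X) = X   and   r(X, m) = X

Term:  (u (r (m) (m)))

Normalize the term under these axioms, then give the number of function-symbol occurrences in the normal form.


1. (u (r (m) (m)))  →  (u (m))
normal form: (u (m))

size = 2


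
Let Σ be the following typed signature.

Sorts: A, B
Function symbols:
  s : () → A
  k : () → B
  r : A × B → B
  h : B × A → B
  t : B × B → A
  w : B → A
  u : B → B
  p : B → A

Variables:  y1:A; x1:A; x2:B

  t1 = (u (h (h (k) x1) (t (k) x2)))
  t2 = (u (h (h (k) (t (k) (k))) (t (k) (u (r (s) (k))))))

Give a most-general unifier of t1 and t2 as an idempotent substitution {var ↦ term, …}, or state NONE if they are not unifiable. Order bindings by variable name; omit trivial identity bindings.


{x1 ↦ (t (k) (k)), x2 ↦ (u (r (s) (k)))}


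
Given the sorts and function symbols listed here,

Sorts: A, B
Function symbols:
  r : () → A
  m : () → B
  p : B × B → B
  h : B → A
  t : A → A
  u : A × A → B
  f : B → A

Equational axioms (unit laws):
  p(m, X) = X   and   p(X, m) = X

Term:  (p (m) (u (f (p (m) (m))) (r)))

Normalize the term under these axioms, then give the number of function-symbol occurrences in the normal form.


1. (p (m) (u (f (p (m) (m))) (r)))  →  (u (f (p (m) (m))) (r))
2. (u (f (p (m) (m))) (r))  →  (u (f (m)) (r))
normal form: (u (f (m)) (r))

size = 4


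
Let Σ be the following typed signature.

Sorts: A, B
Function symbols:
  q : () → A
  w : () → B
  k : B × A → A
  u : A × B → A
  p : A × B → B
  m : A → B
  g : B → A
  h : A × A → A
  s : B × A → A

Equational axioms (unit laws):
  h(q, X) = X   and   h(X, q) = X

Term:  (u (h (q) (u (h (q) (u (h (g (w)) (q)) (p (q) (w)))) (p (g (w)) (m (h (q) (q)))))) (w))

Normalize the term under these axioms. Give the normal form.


1. (u (h (q) (u (h (q) (u (h (g (w)) (q)) (p (q) (w)))) (p (g (w)) (m (h (q) (q)))))) (w))  →  (u (u (h (q) (u (h (g (w)) (q)) (p (q) (w)))) (p (g (w)) (m (h (q) (q))))) (w))
2. (u (u (h (q) (u (h (g (w)) (q)) (p (q) (w)))) (p (g (w)) (m (h (q) (q))))) (w))  →  (u (u (u (h (g (w)) (q)) (p (q) (w))) (p (g (w)) (m (h (q) (q))))) (w))
3. (u (u (u (h (g (w)) (q)) (p (q) (w))) (p (g (w)) (m (h (q) (q))))) (w))  →  (u (u (u (g (w)) (p (q) (w))) (p (g (w)) (m (h (q) (q))))) (w))
4. (u (u (u (g (w)) (p (q) (w))) (p (g (w)) (m (h (q) (q))))) (w))  →  (u (u (u (g (w)) (p (q) (w))) (p (g (w)) (m (q)))) (w))

normal form = (u (u (u (g (w)) (p (q) (w))) (p (g (w)) (m (q)))) (w))


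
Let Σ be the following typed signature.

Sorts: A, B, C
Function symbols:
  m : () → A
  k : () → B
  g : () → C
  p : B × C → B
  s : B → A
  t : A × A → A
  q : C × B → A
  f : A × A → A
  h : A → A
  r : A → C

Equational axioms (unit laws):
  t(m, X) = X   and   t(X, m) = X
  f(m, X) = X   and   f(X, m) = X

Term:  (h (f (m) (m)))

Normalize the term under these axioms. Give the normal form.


1. (h (f (m) (m)))  →  (h (m))

normal form = (h (m))


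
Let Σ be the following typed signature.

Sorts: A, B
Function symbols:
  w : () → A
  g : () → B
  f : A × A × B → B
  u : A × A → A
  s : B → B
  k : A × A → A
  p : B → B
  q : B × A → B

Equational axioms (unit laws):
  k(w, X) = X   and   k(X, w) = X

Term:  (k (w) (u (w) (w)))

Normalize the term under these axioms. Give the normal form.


normal form = (u (w) (w))

1. (k (w) (u (w) (w)))  →  (u (w) (w))


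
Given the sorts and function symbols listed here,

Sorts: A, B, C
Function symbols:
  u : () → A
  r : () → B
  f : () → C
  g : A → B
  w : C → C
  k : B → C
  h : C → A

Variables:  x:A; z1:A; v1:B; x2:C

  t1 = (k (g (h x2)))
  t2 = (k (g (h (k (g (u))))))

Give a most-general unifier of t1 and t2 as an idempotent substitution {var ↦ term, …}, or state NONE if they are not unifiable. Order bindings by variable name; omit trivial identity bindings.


{x2 ↦ (k (g (u)))}


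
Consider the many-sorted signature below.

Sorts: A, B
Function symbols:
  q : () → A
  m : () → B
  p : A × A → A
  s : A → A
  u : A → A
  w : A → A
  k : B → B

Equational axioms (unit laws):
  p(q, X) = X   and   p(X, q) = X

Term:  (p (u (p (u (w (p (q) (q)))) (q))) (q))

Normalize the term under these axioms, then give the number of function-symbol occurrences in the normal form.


1. (p (u (p (u (w (p (q) (q)))) (q))) (q))  →  (u (p (u (w (p (q) (q)))) (q)))
2. (u (p (u (w (p (q) (q)))) (q)))  →  (u (u (w (p (q) (q)))))
3. (u (u (w (p (q) (q)))))  →  (u (u (w (q))))
normal form: (u (u (w (q))))

size = 4
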